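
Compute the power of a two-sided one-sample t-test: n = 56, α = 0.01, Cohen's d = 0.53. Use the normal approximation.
Power ≈ 0.92

Power calculation (one-sample t-test, normal approximation):
z_β = d · √n - z_{α/2}
z_β = 0.53 · √56 - 2.576
z_β = 0.53 · 7.483 - 2.576
z_β = 1.390

Power = Φ(z_β) = Φ(1.390) ≈ 0.918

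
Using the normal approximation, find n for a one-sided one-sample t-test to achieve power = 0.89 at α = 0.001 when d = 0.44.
n = 97

Sample size formula (one-sample t-test, normal approximation):
n = ((z_α + z_β) / d)²

z_α = 3.090 (for α = 0.001, one-sided)
z_β = 1.227 (for power = 0.89)
d = 0.44

n = ((3.090 + 1.227) / 0.44)²
n = (9.811)²
n ≈ 96.26
Round up to the next whole number: n = 97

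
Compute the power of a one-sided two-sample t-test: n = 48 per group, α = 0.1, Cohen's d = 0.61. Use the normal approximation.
Power ≈ 0.96

Power calculation (two-sample t-test, normal approximation):
z_β = d · √(n/2) - z_α
z_β = 0.61 · √(48/2) - 1.282
z_β = 0.61 · 4.899 - 1.282
z_β = 1.707

Power = Φ(z_β) = Φ(1.707) ≈ 0.956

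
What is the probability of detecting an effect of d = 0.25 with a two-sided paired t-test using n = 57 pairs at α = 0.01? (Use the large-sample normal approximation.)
Power ≈ 0.25

Power calculation (paired t-test, normal approximation):
z_β = d · √n - z_{α/2}
z_β = 0.25 · √57 - 2.576
z_β = 0.25 · 7.550 - 2.576
z_β = -0.688

Power = Φ(z_β) = Φ(-0.688) ≈ 0.246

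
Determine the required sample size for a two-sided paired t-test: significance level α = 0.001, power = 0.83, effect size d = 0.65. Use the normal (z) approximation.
n = 43 pairs

Sample size formula (paired t-test, normal approximation):
n = ((z_{α/2} + z_β) / d)²

z_{α/2} = 3.291 (for α = 0.001, two-sided)
z_β = 0.954 (for power = 0.83)
d = 0.65

n = ((3.291 + 0.954) / 0.65)²
n = (6.531)²
n ≈ 42.65
Round up to the next whole number: n = 43 pairs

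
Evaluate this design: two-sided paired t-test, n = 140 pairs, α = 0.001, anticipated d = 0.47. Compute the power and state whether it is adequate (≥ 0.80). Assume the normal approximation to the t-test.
Power ≈ 0.99; the study is adequately powered (power ≥ 0.80)

Power calculation (paired t-test, normal approximation):
z_β = d · √n - z_{α/2}
z_β = 0.47 · √140 - 3.291
z_β = 0.47 · 11.832 - 3.291
z_β = 2.271

Power = Φ(z_β) = Φ(2.271) ≈ 0.988

Effect size d = 0.47 is small by Cohen's convention (0.2/0.5/0.8).

Threshold: power ≥ 0.80 is conventionally adequate.
Power ≈ 0.99 → the study is adequately powered (power ≥ 0.80).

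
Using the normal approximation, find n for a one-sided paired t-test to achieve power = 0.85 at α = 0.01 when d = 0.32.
n = 111 pairs

Sample size formula (paired t-test, normal approximation):
n = ((z_α + z_β) / d)²

z_α = 2.326 (for α = 0.01, one-sided)
z_β = 1.036 (for power = 0.85)
d = 0.32

n = ((2.326 + 1.036) / 0.32)²
n = (10.506)²
n ≈ 110.38
Round up to the next whole number: n = 111 pairs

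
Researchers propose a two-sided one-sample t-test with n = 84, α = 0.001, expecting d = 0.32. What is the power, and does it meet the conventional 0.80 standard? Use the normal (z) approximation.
Power ≈ 0.36; the study is underpowered (power < 0.80)

Power calculation (one-sample t-test, normal approximation):
z_β = d · √n - z_{α/2}
z_β = 0.32 · √84 - 3.291
z_β = 0.32 · 9.165 - 3.291
z_β = -0.358

Power = Φ(z_β) = Φ(-0.358) ≈ 0.360

Effect size d = 0.32 is small by Cohen's convention (0.2/0.5/0.8).

Threshold: power ≥ 0.80 is conventionally adequate.
Power ≈ 0.36 → the study is underpowered (power < 0.80).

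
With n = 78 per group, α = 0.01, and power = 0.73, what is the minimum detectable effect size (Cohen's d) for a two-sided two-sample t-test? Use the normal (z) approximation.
d ≈ 0.51

Minimum detectable effect (two-sample t-test, normal approximation):
d = (z_{α/2} + z_β) / √(n/2)
d = (2.576 + 0.613) / √(78/2)
d = 3.189 / 6.245
d ≈ 0.51

By Cohen's convention (0.2 small / 0.5 medium / 0.8 large): medium effect.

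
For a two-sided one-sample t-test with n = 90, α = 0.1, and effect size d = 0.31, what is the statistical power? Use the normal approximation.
Power ≈ 0.90

Power calculation (one-sample t-test, normal approximation):
z_β = d · √n - z_{α/2}
z_β = 0.31 · √90 - 1.645
z_β = 0.31 · 9.487 - 1.645
z_β = 1.296

Power = Φ(z_β) = Φ(1.296) ≈ 0.903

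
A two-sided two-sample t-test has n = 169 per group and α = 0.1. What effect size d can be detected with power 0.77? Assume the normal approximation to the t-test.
d ≈ 0.26

Minimum detectable effect (two-sample t-test, normal approximation):
d = (z_{α/2} + z_β) / √(n/2)
d = (1.645 + 0.739) / √(169/2)
d = 2.384 / 9.192
d ≈ 0.26

By Cohen's convention (0.2 small / 0.5 medium / 0.8 large): small effect.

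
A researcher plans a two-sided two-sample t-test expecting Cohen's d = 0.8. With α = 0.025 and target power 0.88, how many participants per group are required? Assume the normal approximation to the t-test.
n = 37 per group

Sample size formula (two-sample t-test, normal approximation):
n = 2 · ((z_{α/2} + z_β) / d)²

z_{α/2} = 2.241 (for α = 0.025, two-sided)
z_β = 1.175 (for power = 0.88)
d = 0.8

n = 2 · ((2.241 + 1.175) / 0.8)²
n = 2 · (4.270)²
n ≈ 36.47
Round up to the next whole number: n = 37 per group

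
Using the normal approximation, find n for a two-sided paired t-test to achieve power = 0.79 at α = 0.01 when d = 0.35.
n = 94 pairs

Sample size formula (paired t-test, normal approximation):
n = ((z_{α/2} + z_β) / d)²

z_{α/2} = 2.576 (for α = 0.01, two-sided)
z_β = 0.806 (for power = 0.79)
d = 0.35

n = ((2.576 + 0.806) / 0.35)²
n = (9.663)²
n ≈ 93.37
Round up to the next whole number: n = 94 pairs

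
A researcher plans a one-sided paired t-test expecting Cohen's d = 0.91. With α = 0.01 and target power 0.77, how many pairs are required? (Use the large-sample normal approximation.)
n = 12 pairs

Sample size formula (paired t-test, normal approximation):
n = ((z_α + z_β) / d)²

z_α = 2.326 (for α = 0.01, one-sided)
z_β = 0.739 (for power = 0.77)
d = 0.91

n = ((2.326 + 0.739) / 0.91)²
n = (3.368)²
n ≈ 11.34
Round up to the next whole number: n = 12 pairs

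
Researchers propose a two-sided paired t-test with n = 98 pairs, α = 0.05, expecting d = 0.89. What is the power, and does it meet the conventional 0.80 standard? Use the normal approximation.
Power ≈ 1.00; the study is adequately powered (power ≥ 0.80)

Power calculation (paired t-test, normal approximation):
z_β = d · √n - z_{α/2}
z_β = 0.89 · √98 - 1.960
z_β = 0.89 · 9.899 - 1.960
z_β = 6.851

Power = Φ(z_β) = Φ(6.851) ≈ 1.000

Effect size d = 0.89 is large by Cohen's convention (0.2/0.5/0.8).

Threshold: power ≥ 0.80 is conventionally adequate.
Power ≈ 1.00 → the study is adequately powered (power ≥ 0.80).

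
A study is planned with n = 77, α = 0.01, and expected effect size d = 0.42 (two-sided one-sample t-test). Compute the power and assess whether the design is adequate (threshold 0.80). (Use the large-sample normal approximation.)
Power ≈ 0.87; the study is adequately powered (power ≥ 0.80)

Power calculation (one-sample t-test, normal approximation):
z_β = d · √n - z_{α/2}
z_β = 0.42 · √77 - 2.576
z_β = 0.42 · 8.775 - 2.576
z_β = 1.110

Power = Φ(z_β) = Φ(1.110) ≈ 0.866

Effect size d = 0.42 is small by Cohen's convention (0.2/0.5/0.8).

Threshold: power ≥ 0.80 is conventionally adequate.
Power ≈ 0.87 → the study is adequately powered (power ≥ 0.80).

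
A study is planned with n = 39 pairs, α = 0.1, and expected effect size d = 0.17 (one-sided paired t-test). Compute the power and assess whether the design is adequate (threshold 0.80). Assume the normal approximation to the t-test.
Power ≈ 0.41; the study is underpowered (power < 0.80)

Power calculation (paired t-test, normal approximation):
z_β = d · √n - z_α
z_β = 0.17 · √39 - 1.282
z_β = 0.17 · 6.245 - 1.282
z_β = -0.220

Power = Φ(z_β) = Φ(-0.220) ≈ 0.413

Effect size d = 0.17 is very small by Cohen's convention (0.2/0.5/0.8).

Threshold: power ≥ 0.80 is conventionally adequate.
Power ≈ 0.41 → the study is underpowered (power < 0.80).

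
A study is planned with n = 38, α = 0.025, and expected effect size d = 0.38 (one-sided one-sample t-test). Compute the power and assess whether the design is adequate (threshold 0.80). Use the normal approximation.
Power ≈ 0.65; the study is underpowered (power < 0.80)

Power calculation (one-sample t-test, normal approximation):
z_β = d · √n - z_α
z_β = 0.38 · √38 - 1.960
z_β = 0.38 · 6.164 - 1.960
z_β = 0.383

Power = Φ(z_β) = Φ(0.383) ≈ 0.649

Effect size d = 0.38 is small by Cohen's convention (0.2/0.5/0.8).

Threshold: power ≥ 0.80 is conventionally adequate.
Power ≈ 0.65 → the study is underpowered (power < 0.80).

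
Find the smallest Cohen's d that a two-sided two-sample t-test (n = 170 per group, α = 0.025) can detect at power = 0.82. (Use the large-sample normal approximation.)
d ≈ 0.34

Minimum detectable effect (two-sample t-test, normal approximation):
d = (z_{α/2} + z_β) / √(n/2)
d = (2.241 + 0.915) / √(170/2)
d = 3.157 / 9.220
d ≈ 0.34

By Cohen's convention (0.2 small / 0.5 medium / 0.8 large): small effect.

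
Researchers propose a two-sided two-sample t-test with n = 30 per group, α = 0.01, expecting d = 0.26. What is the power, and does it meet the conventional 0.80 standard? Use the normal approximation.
Power ≈ 0.06; the study is underpowered (power < 0.80)

Power calculation (two-sample t-test, normal approximation):
z_β = d · √(n/2) - z_{α/2}
z_β = 0.26 · √(30/2) - 2.576
z_β = 0.26 · 3.873 - 2.576
z_β = -1.569

Power = Φ(z_β) = Φ(-1.569) ≈ 0.058

Effect size d = 0.26 is small by Cohen's convention (0.2/0.5/0.8).

Threshold: power ≥ 0.80 is conventionally adequate.
Power ≈ 0.06 → the study is underpowered (power < 0.80).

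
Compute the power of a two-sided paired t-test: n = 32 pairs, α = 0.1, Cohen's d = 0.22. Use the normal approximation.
Power ≈ 0.34

Power calculation (paired t-test, normal approximation):
z_β = d · √n - z_{α/2}
z_β = 0.22 · √32 - 1.645
z_β = 0.22 · 5.657 - 1.645
z_β = -0.400

Power = Φ(z_β) = Φ(-0.400) ≈ 0.344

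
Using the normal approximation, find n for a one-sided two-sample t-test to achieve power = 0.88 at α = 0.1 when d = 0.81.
n = 19 per group

Sample size formula (two-sample t-test, normal approximation):
n = 2 · ((z_α + z_β) / d)²

z_α = 1.282 (for α = 0.1, one-sided)
z_β = 1.175 (for power = 0.88)
d = 0.81

n = 2 · ((1.282 + 1.175) / 0.81)²
n = 2 · (3.033)²
n ≈ 18.40
Round up to the next whole number: n = 19 per group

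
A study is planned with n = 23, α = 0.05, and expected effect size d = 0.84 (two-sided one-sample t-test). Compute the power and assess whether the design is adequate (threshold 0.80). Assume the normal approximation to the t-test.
Power ≈ 0.98; the study is adequately powered (power ≥ 0.80)

Power calculation (one-sample t-test, normal approximation):
z_β = d · √n - z_{α/2}
z_β = 0.84 · √23 - 1.960
z_β = 0.84 · 4.796 - 1.960
z_β = 2.069

Power = Φ(z_β) = Φ(2.069) ≈ 0.981

Effect size d = 0.84 is large by Cohen's convention (0.2/0.5/0.8).

Threshold: power ≥ 0.80 is conventionally adequate.
Power ≈ 0.98 → the study is adequately powered (power ≥ 0.80).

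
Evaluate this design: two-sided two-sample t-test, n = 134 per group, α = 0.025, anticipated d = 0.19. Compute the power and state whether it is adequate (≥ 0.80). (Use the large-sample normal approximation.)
Power ≈ 0.25; the study is underpowered (power < 0.80)

Power calculation (two-sample t-test, normal approximation):
z_β = d · √(n/2) - z_{α/2}
z_β = 0.19 · √(134/2) - 2.241
z_β = 0.19 · 8.185 - 2.241
z_β = -0.686

Power = Φ(z_β) = Φ(-0.686) ≈ 0.246

Effect size d = 0.19 is very small by Cohen's convention (0.2/0.5/0.8).

Threshold: power ≥ 0.80 is conventionally adequate.
Power ≈ 0.25 → the study is underpowered (power < 0.80).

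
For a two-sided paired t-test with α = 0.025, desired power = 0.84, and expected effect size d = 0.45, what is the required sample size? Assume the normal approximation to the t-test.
n = 52 pairs

Sample size formula (paired t-test, normal approximation):
n = ((z_{α/2} + z_β) / d)²

z_{α/2} = 2.241 (for α = 0.025, two-sided)
z_β = 0.994 (for power = 0.84)
d = 0.45

n = ((2.241 + 0.994) / 0.45)²
n = (7.189)²
n ≈ 51.68
Round up to the next whole number: n = 52 pairs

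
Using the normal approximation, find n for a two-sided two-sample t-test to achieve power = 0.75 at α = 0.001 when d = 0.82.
n = 47 per group

Sample size formula (two-sample t-test, normal approximation):
n = 2 · ((z_{α/2} + z_β) / d)²

z_{α/2} = 3.291 (for α = 0.001, two-sided)
z_β = 0.674 (for power = 0.75)
d = 0.82

n = 2 · ((3.291 + 0.674) / 0.82)²
n = 2 · (4.835)²
n ≈ 46.75
Round up to the next whole number: n = 47 per group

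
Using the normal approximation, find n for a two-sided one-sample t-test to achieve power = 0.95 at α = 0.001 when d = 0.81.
n = 38

Sample size formula (one-sample t-test, normal approximation):
n = ((z_{α/2} + z_β) / d)²

z_{α/2} = 3.291 (for α = 0.001, two-sided)
z_β = 1.645 (for power = 0.95)
d = 0.81

n = ((3.291 + 1.645) / 0.81)²
n = (6.094)²
n ≈ 37.14
Round up to the next whole number: n = 38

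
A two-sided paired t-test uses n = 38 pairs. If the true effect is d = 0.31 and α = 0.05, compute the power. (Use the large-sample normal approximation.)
Power ≈ 0.48

Power calculation (paired t-test, normal approximation):
z_β = d · √n - z_{α/2}
z_β = 0.31 · √38 - 1.960
z_β = 0.31 · 6.164 - 1.960
z_β = -0.049

Power = Φ(z_β) = Φ(-0.049) ≈ 0.480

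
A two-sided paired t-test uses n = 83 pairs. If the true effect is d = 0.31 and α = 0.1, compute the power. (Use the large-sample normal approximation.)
Power ≈ 0.88

Power calculation (paired t-test, normal approximation):
z_β = d · √n - z_{α/2}
z_β = 0.31 · √83 - 1.645
z_β = 0.31 · 9.110 - 1.645
z_β = 1.179

Power = Φ(z_β) = Φ(1.179) ≈ 0.881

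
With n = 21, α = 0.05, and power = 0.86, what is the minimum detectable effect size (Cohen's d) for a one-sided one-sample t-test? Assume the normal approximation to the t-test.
d ≈ 0.59

Minimum detectable effect (one-sample t-test, normal approximation):
d = (z_α + z_β) / √n
d = (1.645 + 1.080) / √21
d = 2.725 / 4.583
d ≈ 0.59

By Cohen's convention (0.2 small / 0.5 medium / 0.8 large): medium effect.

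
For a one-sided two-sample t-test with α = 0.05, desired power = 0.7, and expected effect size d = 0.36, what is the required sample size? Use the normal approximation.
n = 73 per group

Sample size formula (two-sample t-test, normal approximation):
n = 2 · ((z_α + z_β) / d)²

z_α = 1.645 (for α = 0.05, one-sided)
z_β = 0.524 (for power = 0.7)
d = 0.36

n = 2 · ((1.645 + 0.524) / 0.36)²
n = 2 · (6.025)²
n ≈ 72.60
Round up to the next whole number: n = 73 per group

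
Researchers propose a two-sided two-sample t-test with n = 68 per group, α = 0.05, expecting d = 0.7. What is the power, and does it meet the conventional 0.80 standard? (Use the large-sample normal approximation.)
Power ≈ 0.98; the study is adequately powered (power ≥ 0.80)

Power calculation (two-sample t-test, normal approximation):
z_β = d · √(n/2) - z_{α/2}
z_β = 0.7 · √(68/2) - 1.960
z_β = 0.7 · 5.831 - 1.960
z_β = 2.122

Power = Φ(z_β) = Φ(2.122) ≈ 0.983

Effect size d = 0.7 is medium by Cohen's convention (0.2/0.5/0.8).

Threshold: power ≥ 0.80 is conventionally adequate.
Power ≈ 0.98 → the study is adequately powered (power ≥ 0.80).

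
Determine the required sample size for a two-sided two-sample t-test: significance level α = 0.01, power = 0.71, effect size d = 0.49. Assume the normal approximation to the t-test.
n = 82 per group

Sample size formula (two-sample t-test, normal approximation):
n = 2 · ((z_{α/2} + z_β) / d)²

z_{α/2} = 2.576 (for α = 0.01, two-sided)
z_β = 0.553 (for power = 0.71)
d = 0.49

n = 2 · ((2.576 + 0.553) / 0.49)²
n = 2 · (6.386)²
n ≈ 81.56
Round up to the next whole number: n = 82 per group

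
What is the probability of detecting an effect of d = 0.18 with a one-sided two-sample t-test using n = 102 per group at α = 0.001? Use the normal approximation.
Power ≈ 0.04

Power calculation (two-sample t-test, normal approximation):
z_β = d · √(n/2) - z_α
z_β = 0.18 · √(102/2) - 3.090
z_β = 0.18 · 7.141 - 3.090
z_β = -1.805

Power = Φ(z_β) = Φ(-1.805) ≈ 0.036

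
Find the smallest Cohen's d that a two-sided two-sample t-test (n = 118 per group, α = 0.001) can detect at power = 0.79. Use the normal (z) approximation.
d ≈ 0.53

Minimum detectable effect (two-sample t-test, normal approximation):
d = (z_{α/2} + z_β) / √(n/2)
d = (3.291 + 0.806) / √(118/2)
d = 4.097 / 7.681
d ≈ 0.53

By Cohen's convention (0.2 small / 0.5 medium / 0.8 large): medium effect.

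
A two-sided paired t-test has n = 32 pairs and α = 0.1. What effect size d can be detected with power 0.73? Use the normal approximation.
d ≈ 0.40

Minimum detectable effect (paired t-test, normal approximation):
d = (z_{α/2} + z_β) / √n
d = (1.645 + 0.613) / √32
d = 2.258 / 5.657
d ≈ 0.40

By Cohen's convention (0.2 small / 0.5 medium / 0.8 large): small effect.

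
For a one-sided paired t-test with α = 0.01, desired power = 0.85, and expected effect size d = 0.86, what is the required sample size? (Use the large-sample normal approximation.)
n = 16 pairs

Sample size formula (paired t-test, normal approximation):
n = ((z_α + z_β) / d)²

z_α = 2.326 (for α = 0.01, one-sided)
z_β = 1.036 (for power = 0.85)
d = 0.86

n = ((2.326 + 1.036) / 0.86)²
n = (3.909)²
n ≈ 15.28
Round up to the next whole number: n = 16 pairs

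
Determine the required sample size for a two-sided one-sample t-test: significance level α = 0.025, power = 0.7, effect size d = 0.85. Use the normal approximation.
n = 11

Sample size formula (one-sample t-test, normal approximation):
n = ((z_{α/2} + z_β) / d)²

z_{α/2} = 2.241 (for α = 0.025, two-sided)
z_β = 0.524 (for power = 0.7)
d = 0.85

n = ((2.241 + 0.524) / 0.85)²
n = (3.253)²
n ≈ 10.58
Round up to the next whole number: n = 11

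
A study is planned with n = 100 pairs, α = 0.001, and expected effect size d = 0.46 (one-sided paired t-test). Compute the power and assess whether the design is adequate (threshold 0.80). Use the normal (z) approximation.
Power ≈ 0.93; the study is adequately powered (power ≥ 0.80)

Power calculation (paired t-test, normal approximation):
z_β = d · √n - z_α
z_β = 0.46 · √100 - 3.090
z_β = 0.46 · 10.000 - 3.090
z_β = 1.510

Power = Φ(z_β) = Φ(1.510) ≈ 0.934

Effect size d = 0.46 is small by Cohen's convention (0.2/0.5/0.8).

Threshold: power ≥ 0.80 is conventionally adequate.
Power ≈ 0.93 → the study is adequately powered (power ≥ 0.80).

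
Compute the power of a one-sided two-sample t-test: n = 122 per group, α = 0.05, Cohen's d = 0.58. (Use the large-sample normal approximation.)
Power ≈ 1.00

Power calculation (two-sample t-test, normal approximation):
z_β = d · √(n/2) - z_α
z_β = 0.58 · √(122/2) - 1.645
z_β = 0.58 · 7.810 - 1.645
z_β = 2.885

Power = Φ(z_β) = Φ(2.885) ≈ 0.998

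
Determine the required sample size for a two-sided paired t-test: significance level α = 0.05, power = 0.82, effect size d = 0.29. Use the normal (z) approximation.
n = 99 pairs

Sample size formula (paired t-test, normal approximation):
n = ((z_{α/2} + z_β) / d)²

z_{α/2} = 1.960 (for α = 0.05, two-sided)
z_β = 0.915 (for power = 0.82)
d = 0.29

n = ((1.960 + 0.915) / 0.29)²
n = (9.914)²
n ≈ 98.29
Round up to the next whole number: n = 99 pairs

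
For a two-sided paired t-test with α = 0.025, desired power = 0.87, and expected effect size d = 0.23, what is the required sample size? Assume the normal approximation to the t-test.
n = 215 pairs

Sample size formula (paired t-test, normal approximation):
n = ((z_{α/2} + z_β) / d)²

z_{α/2} = 2.241 (for α = 0.025, two-sided)
z_β = 1.126 (for power = 0.87)
d = 0.23

n = ((2.241 + 1.126) / 0.23)²
n = (14.639)²
n ≈ 214.30
Round up to the next whole number: n = 215 pairs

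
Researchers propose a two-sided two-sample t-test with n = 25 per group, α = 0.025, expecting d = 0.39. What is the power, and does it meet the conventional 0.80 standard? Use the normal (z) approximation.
Power ≈ 0.19; the study is underpowered (power < 0.80)

Power calculation (two-sample t-test, normal approximation):
z_β = d · √(n/2) - z_{α/2}
z_β = 0.39 · √(25/2) - 2.241
z_β = 0.39 · 3.536 - 2.241
z_β = -0.863

Power = Φ(z_β) = Φ(-0.863) ≈ 0.194

Effect size d = 0.39 is small by Cohen's convention (0.2/0.5/0.8).

Threshold: power ≥ 0.80 is conventionally adequate.
Power ≈ 0.19 → the study is underpowered (power < 0.80).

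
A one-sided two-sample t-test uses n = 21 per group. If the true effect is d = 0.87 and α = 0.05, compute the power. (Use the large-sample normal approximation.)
Power ≈ 0.88

Power calculation (two-sample t-test, normal approximation):
z_β = d · √(n/2) - z_α
z_β = 0.87 · √(21/2) - 1.645
z_β = 0.87 · 3.240 - 1.645
z_β = 1.174

Power = Φ(z_β) = Φ(1.174) ≈ 0.880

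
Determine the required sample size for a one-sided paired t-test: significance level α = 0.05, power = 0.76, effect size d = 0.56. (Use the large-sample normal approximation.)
n = 18 pairs

Sample size formula (paired t-test, normal approximation):
n = ((z_α + z_β) / d)²

z_α = 1.645 (for α = 0.05, one-sided)
z_β = 0.706 (for power = 0.76)
d = 0.56

n = ((1.645 + 0.706) / 0.56)²
n = (4.198)²
n ≈ 17.62
Round up to the next whole number: n = 18 pairs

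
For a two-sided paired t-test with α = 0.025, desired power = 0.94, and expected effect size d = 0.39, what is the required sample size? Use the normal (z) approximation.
n = 95 pairs

Sample size formula (paired t-test, normal approximation):
n = ((z_{α/2} + z_β) / d)²

z_{α/2} = 2.241 (for α = 0.025, two-sided)
z_β = 1.555 (for power = 0.94)
d = 0.39

n = ((2.241 + 1.555) / 0.39)²
n = (9.733)²
n ≈ 94.73
Round up to the next whole number: n = 95 pairs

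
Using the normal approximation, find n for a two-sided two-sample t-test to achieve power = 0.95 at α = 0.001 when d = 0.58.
n = 145 per group

Sample size formula (two-sample t-test, normal approximation):
n = 2 · ((z_{α/2} + z_β) / d)²

z_{α/2} = 3.291 (for α = 0.001, two-sided)
z_β = 1.645 (for power = 0.95)
d = 0.58

n = 2 · ((3.291 + 1.645) / 0.58)²
n = 2 · (8.510)²
n ≈ 144.84
Round up to the next whole number: n = 145 per group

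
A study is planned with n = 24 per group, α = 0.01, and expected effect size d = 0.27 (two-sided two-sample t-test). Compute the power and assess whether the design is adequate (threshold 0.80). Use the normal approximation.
Power ≈ 0.05; the study is underpowered (power < 0.80)

Power calculation (two-sample t-test, normal approximation):
z_β = d · √(n/2) - z_{α/2}
z_β = 0.27 · √(24/2) - 2.576
z_β = 0.27 · 3.464 - 2.576
z_β = -1.641

Power = Φ(z_β) = Φ(-1.641) ≈ 0.050

Effect size d = 0.27 is small by Cohen's convention (0.2/0.5/0.8).

Threshold: power ≥ 0.80 is conventionally adequate.
Power ≈ 0.05 → the study is underpowered (power < 0.80).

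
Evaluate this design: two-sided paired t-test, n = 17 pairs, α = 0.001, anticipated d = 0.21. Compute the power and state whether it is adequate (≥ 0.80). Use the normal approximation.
Power ≈ 0.01; the study is underpowered (power < 0.80)

Power calculation (paired t-test, normal approximation):
z_β = d · √n - z_{α/2}
z_β = 0.21 · √17 - 3.291
z_β = 0.21 · 4.123 - 3.291
z_β = -2.425

Power = Φ(z_β) = Φ(-2.425) ≈ 0.008

Effect size d = 0.21 is small by Cohen's convention (0.2/0.5/0.8).

Threshold: power ≥ 0.80 is conventionally adequate.
Power ≈ 0.01 → the study is underpowered (power < 0.80).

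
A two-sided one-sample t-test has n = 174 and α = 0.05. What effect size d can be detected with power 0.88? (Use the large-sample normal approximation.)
d ≈ 0.24

Minimum detectable effect (one-sample t-test, normal approximation):
d = (z_{α/2} + z_β) / √n
d = (1.960 + 1.175) / √174
d = 3.135 / 13.191
d ≈ 0.24

By Cohen's convention (0.2 small / 0.5 medium / 0.8 large): small effect.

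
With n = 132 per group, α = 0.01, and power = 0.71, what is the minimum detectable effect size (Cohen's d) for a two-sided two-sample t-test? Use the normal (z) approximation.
d ≈ 0.39

Minimum detectable effect (two-sample t-test, normal approximation):
d = (z_{α/2} + z_β) / √(n/2)
d = (2.576 + 0.553) / √(132/2)
d = 3.129 / 8.124
d ≈ 0.39

By Cohen's convention (0.2 small / 0.5 medium / 0.8 large): small effect.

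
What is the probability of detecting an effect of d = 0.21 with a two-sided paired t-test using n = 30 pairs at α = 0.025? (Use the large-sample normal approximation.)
Power ≈ 0.14

Power calculation (paired t-test, normal approximation):
z_β = d · √n - z_{α/2}
z_β = 0.21 · √30 - 2.241
z_β = 0.21 · 5.477 - 2.241
z_β = -1.091

Power = Φ(z_β) = Φ(-1.091) ≈ 0.138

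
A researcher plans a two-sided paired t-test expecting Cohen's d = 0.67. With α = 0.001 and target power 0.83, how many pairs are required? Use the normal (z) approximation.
n = 41 pairs

Sample size formula (paired t-test, normal approximation):
n = ((z_{α/2} + z_β) / d)²

z_{α/2} = 3.291 (for α = 0.001, two-sided)
z_β = 0.954 (for power = 0.83)
d = 0.67

n = ((3.291 + 0.954) / 0.67)²
n = (6.336)²
n ≈ 40.14
Round up to the next whole number: n = 41 pairs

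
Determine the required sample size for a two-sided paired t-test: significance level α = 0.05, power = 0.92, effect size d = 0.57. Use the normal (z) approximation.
n = 35 pairs

Sample size formula (paired t-test, normal approximation):
n = ((z_{α/2} + z_β) / d)²

z_{α/2} = 1.960 (for α = 0.05, two-sided)
z_β = 1.405 (for power = 0.92)
d = 0.57

n = ((1.960 + 1.405) / 0.57)²
n = (5.904)²
n ≈ 34.86
Round up to the next whole number: n = 35 pairs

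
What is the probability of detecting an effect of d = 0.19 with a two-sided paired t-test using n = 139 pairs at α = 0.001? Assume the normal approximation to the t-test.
Power ≈ 0.15

Power calculation (paired t-test, normal approximation):
z_β = d · √n - z_{α/2}
z_β = 0.19 · √139 - 3.291
z_β = 0.19 · 11.790 - 3.291
z_β = -1.050

Power = Φ(z_β) = Φ(-1.050) ≈ 0.147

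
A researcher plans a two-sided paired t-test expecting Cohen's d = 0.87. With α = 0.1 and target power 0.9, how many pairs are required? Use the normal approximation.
n = 12 pairs

Sample size formula (paired t-test, normal approximation):
n = ((z_{α/2} + z_β) / d)²

z_{α/2} = 1.645 (for α = 0.1, two-sided)
z_β = 1.282 (for power = 0.9)
d = 0.87

n = ((1.645 + 1.282) / 0.87)²
n = (3.364)²
n ≈ 11.32
Round up to the next whole number: n = 12 pairs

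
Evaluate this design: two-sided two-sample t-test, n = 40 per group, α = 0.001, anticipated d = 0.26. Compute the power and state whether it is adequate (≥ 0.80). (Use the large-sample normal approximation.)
Power ≈ 0.02; the study is underpowered (power < 0.80)

Power calculation (two-sample t-test, normal approximation):
z_β = d · √(n/2) - z_{α/2}
z_β = 0.26 · √(40/2) - 3.291
z_β = 0.26 · 4.472 - 3.291
z_β = -2.128

Power = Φ(z_β) = Φ(-2.128) ≈ 0.017

Effect size d = 0.26 is small by Cohen's convention (0.2/0.5/0.8).

Threshold: power ≥ 0.80 is conventionally adequate.
Power ≈ 0.02 → the study is underpowered (power < 0.80).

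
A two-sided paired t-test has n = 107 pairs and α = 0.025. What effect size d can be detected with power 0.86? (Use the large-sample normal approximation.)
d ≈ 0.32

Minimum detectable effect (paired t-test, normal approximation):
d = (z_{α/2} + z_β) / √n
d = (2.241 + 1.080) / √107
d = 3.322 / 10.344
d ≈ 0.32

By Cohen's convention (0.2 small / 0.5 medium / 0.8 large): small effect.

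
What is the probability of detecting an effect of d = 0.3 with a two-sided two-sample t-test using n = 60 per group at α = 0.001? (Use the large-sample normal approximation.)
Power ≈ 0.05

Power calculation (two-sample t-test, normal approximation):
z_β = d · √(n/2) - z_{α/2}
z_β = 0.3 · √(60/2) - 3.291
z_β = 0.3 · 5.477 - 3.291
z_β = -1.647

Power = Φ(z_β) = Φ(-1.647) ≈ 0.050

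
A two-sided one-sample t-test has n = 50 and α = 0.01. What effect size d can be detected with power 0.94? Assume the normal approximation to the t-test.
d ≈ 0.58

Minimum detectable effect (one-sample t-test, normal approximation):
d = (z_{α/2} + z_β) / √n
d = (2.576 + 1.555) / √50
d = 4.131 / 7.071
d ≈ 0.58

By Cohen's convention (0.2 small / 0.5 medium / 0.8 large): medium effect.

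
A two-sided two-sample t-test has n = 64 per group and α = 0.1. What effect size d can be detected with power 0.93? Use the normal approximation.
d ≈ 0.55

Minimum detectable effect (two-sample t-test, normal approximation):
d = (z_{α/2} + z_β) / √(n/2)
d = (1.645 + 1.476) / √(64/2)
d = 3.121 / 5.657
d ≈ 0.55

By Cohen's convention (0.2 small / 0.5 medium / 0.8 large): medium effect.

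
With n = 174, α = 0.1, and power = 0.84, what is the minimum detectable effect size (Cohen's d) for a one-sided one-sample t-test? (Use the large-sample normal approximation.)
d ≈ 0.17

Minimum detectable effect (one-sample t-test, normal approximation):
d = (z_α + z_β) / √n
d = (1.282 + 0.994) / √174
d = 2.276 / 13.191
d ≈ 0.17

By Cohen's convention (0.2 small / 0.5 medium / 0.8 large): very small effect.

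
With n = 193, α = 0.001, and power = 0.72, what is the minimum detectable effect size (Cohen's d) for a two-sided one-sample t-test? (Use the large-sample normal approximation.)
d ≈ 0.28

Minimum detectable effect (one-sample t-test, normal approximation):
d = (z_{α/2} + z_β) / √n
d = (3.291 + 0.583) / √193
d = 3.873 / 13.892
d ≈ 0.28

By Cohen's convention (0.2 small / 0.5 medium / 0.8 large): small effect.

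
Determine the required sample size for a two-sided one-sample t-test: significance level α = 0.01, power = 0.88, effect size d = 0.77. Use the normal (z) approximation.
n = 24

Sample size formula (one-sample t-test, normal approximation):
n = ((z_{α/2} + z_β) / d)²

z_{α/2} = 2.576 (for α = 0.01, two-sided)
z_β = 1.175 (for power = 0.88)
d = 0.77

n = ((2.576 + 1.175) / 0.77)²
n = (4.871)²
n ≈ 23.73
Round up to the next whole number: n = 24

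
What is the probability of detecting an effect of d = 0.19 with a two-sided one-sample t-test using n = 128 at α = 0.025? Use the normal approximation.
Power ≈ 0.46

Power calculation (one-sample t-test, normal approximation):
z_β = d · √n - z_{α/2}
z_β = 0.19 · √128 - 2.241
z_β = 0.19 · 11.314 - 2.241
z_β = -0.092

Power = Φ(z_β) = Φ(-0.092) ≈ 0.463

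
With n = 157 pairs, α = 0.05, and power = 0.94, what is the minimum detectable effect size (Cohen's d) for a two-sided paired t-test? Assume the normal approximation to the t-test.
d ≈ 0.28

Minimum detectable effect (paired t-test, normal approximation):
d = (z_{α/2} + z_β) / √n
d = (1.960 + 1.555) / √157
d = 3.515 / 12.530
d ≈ 0.28

By Cohen's convention (0.2 small / 0.5 medium / 0.8 large): small effect.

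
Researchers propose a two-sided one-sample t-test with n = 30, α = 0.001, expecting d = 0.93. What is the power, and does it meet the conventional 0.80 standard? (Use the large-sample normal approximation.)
Power ≈ 0.96; the study is adequately powered (power ≥ 0.80)

Power calculation (one-sample t-test, normal approximation):
z_β = d · √n - z_{α/2}
z_β = 0.93 · √30 - 3.291
z_β = 0.93 · 5.477 - 3.291
z_β = 1.803

Power = Φ(z_β) = Φ(1.803) ≈ 0.964

Effect size d = 0.93 is large by Cohen's convention (0.2/0.5/0.8).

Threshold: power ≥ 0.80 is conventionally adequate.
Power ≈ 0.96 → the study is adequately powered (power ≥ 0.80).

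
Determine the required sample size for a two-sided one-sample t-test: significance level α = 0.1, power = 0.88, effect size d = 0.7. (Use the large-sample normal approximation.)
n = 17

Sample size formula (one-sample t-test, normal approximation):
n = ((z_{α/2} + z_β) / d)²

z_{α/2} = 1.645 (for α = 0.1, two-sided)
z_β = 1.175 (for power = 0.88)
d = 0.7

n = ((1.645 + 1.175) / 0.7)²
n = (4.029)²
n ≈ 16.23
Round up to the next whole number: n = 17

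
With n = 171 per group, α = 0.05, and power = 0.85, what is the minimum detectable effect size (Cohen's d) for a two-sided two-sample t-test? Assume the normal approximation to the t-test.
d ≈ 0.32

Minimum detectable effect (two-sample t-test, normal approximation):
d = (z_{α/2} + z_β) / √(n/2)
d = (1.960 + 1.036) / √(171/2)
d = 2.996 / 9.247
d ≈ 0.32

By Cohen's convention (0.2 small / 0.5 medium / 0.8 large): small effect.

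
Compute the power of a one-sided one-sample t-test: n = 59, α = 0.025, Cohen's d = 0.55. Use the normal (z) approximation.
Power ≈ 0.99

Power calculation (one-sample t-test, normal approximation):
z_β = d · √n - z_α
z_β = 0.55 · √59 - 1.960
z_β = 0.55 · 7.681 - 1.960
z_β = 2.265

Power = Φ(z_β) = Φ(2.265) ≈ 0.988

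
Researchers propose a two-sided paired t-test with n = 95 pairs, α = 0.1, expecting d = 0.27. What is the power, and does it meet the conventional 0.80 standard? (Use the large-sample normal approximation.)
Power ≈ 0.84; the study is adequately powered (power ≥ 0.80)

Power calculation (paired t-test, normal approximation):
z_β = d · √n - z_{α/2}
z_β = 0.27 · √95 - 1.645
z_β = 0.27 · 9.747 - 1.645
z_β = 0.987

Power = Φ(z_β) = Φ(0.987) ≈ 0.838

Effect size d = 0.27 is small by Cohen's convention (0.2/0.5/0.8).

Threshold: power ≥ 0.80 is conventionally adequate.
Power ≈ 0.84 → the study is adequately powered (power ≥ 0.80).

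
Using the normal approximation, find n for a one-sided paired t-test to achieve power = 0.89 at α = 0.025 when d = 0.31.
n = 106 pairs

Sample size formula (paired t-test, normal approximation):
n = ((z_α + z_β) / d)²

z_α = 1.960 (for α = 0.025, one-sided)
z_β = 1.227 (for power = 0.89)
d = 0.31

n = ((1.960 + 1.227) / 0.31)²
n = (10.281)²
n ≈ 105.70
Round up to the next whole number: n = 106 pairs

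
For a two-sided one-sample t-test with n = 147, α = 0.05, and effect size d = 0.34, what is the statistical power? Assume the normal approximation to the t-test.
Power ≈ 0.98

Power calculation (one-sample t-test, normal approximation):
z_β = d · √n - z_{α/2}
z_β = 0.34 · √147 - 1.960
z_β = 0.34 · 12.124 - 1.960
z_β = 2.162

Power = Φ(z_β) = Φ(2.162) ≈ 0.985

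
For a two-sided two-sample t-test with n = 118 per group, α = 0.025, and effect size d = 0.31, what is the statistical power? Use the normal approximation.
Power ≈ 0.56

Power calculation (two-sample t-test, normal approximation):
z_β = d · √(n/2) - z_{α/2}
z_β = 0.31 · √(118/2) - 2.241
z_β = 0.31 · 7.681 - 2.241
z_β = 0.140

Power = Φ(z_β) = Φ(0.140) ≈ 0.556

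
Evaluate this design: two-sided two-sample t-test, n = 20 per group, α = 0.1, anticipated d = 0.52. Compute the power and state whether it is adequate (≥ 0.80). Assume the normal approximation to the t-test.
Power ≈ 0.50; the study is underpowered (power < 0.80)

Power calculation (two-sample t-test, normal approximation):
z_β = d · √(n/2) - z_{α/2}
z_β = 0.52 · √(20/2) - 1.645
z_β = 0.52 · 3.162 - 1.645
z_β = -0.000

Power = Φ(z_β) = Φ(-0.000) ≈ 0.500

Effect size d = 0.52 is medium by Cohen's convention (0.2/0.5/0.8).

Threshold: power ≥ 0.80 is conventionally adequate.
Power ≈ 0.50 → the study is underpowered (power < 0.80).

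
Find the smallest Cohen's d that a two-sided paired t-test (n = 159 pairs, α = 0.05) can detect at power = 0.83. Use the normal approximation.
d ≈ 0.23

Minimum detectable effect (paired t-test, normal approximation):
d = (z_{α/2} + z_β) / √n
d = (1.960 + 0.954) / √159
d = 2.914 / 12.610
d ≈ 0.23

By Cohen's convention (0.2 small / 0.5 medium / 0.8 large): small effect.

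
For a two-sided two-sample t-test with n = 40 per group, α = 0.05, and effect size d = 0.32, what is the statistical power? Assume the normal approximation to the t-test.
Power ≈ 0.30

Power calculation (two-sample t-test, normal approximation):
z_β = d · √(n/2) - z_{α/2}
z_β = 0.32 · √(40/2) - 1.960
z_β = 0.32 · 4.472 - 1.960
z_β = -0.529

Power = Φ(z_β) = Φ(-0.529) ≈ 0.298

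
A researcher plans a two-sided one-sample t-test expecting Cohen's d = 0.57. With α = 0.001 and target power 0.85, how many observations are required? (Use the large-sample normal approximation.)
n = 58

Sample size formula (one-sample t-test, normal approximation):
n = ((z_{α/2} + z_β) / d)²

z_{α/2} = 3.291 (for α = 0.001, two-sided)
z_β = 1.036 (for power = 0.85)
d = 0.57

n = ((3.291 + 1.036) / 0.57)²
n = (7.591)²
n ≈ 57.62
Round up to the next whole number: n = 58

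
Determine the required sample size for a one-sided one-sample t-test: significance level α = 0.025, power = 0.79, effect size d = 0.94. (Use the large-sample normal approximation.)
n = 9

Sample size formula (one-sample t-test, normal approximation):
n = ((z_α + z_β) / d)²

z_α = 1.960 (for α = 0.025, one-sided)
z_β = 0.806 (for power = 0.79)
d = 0.94

n = ((1.960 + 0.806) / 0.94)²
n = (2.943)²
n ≈ 8.66
Round up to the next whole number: n = 9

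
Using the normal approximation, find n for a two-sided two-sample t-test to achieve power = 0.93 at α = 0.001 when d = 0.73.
n = 86 per group

Sample size formula (two-sample t-test, normal approximation):
n = 2 · ((z_{α/2} + z_β) / d)²

z_{α/2} = 3.291 (for α = 0.001, two-sided)
z_β = 1.476 (for power = 0.93)
d = 0.73

n = 2 · ((3.291 + 1.476) / 0.73)²
n = 2 · (6.530)²
n ≈ 85.28
Round up to the next whole number: n = 86 per group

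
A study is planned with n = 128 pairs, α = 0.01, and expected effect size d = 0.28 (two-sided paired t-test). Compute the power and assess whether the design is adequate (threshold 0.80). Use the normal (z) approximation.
Power ≈ 0.72; the study is underpowered (power < 0.80)

Power calculation (paired t-test, normal approximation):
z_β = d · √n - z_{α/2}
z_β = 0.28 · √128 - 2.576
z_β = 0.28 · 11.314 - 2.576
z_β = 0.592

Power = Φ(z_β) = Φ(0.592) ≈ 0.723

Effect size d = 0.28 is small by Cohen's convention (0.2/0.5/0.8).

Threshold: power ≥ 0.80 is conventionally adequate.
Power ≈ 0.72 → the study is underpowered (power < 0.80).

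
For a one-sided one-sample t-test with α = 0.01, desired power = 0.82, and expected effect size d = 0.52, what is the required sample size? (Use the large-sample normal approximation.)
n = 39

Sample size formula (one-sample t-test, normal approximation):
n = ((z_α + z_β) / d)²

z_α = 2.326 (for α = 0.01, one-sided)
z_β = 0.915 (for power = 0.82)
d = 0.52

n = ((2.326 + 0.915) / 0.52)²
n = (6.233)²
n ≈ 38.85
Round up to the next whole number: n = 39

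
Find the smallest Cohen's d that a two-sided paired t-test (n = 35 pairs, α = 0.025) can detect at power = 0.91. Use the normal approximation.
d ≈ 0.61

Minimum detectable effect (paired t-test, normal approximation):
d = (z_{α/2} + z_β) / √n
d = (2.241 + 1.341) / √35
d = 3.582 / 5.916
d ≈ 0.61

By Cohen's convention (0.2 small / 0.5 medium / 0.8 large): medium effect.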